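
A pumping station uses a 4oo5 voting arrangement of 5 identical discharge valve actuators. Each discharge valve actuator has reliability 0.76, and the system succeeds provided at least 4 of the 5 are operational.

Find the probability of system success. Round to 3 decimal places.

0.654

R = Σ_{i=4}^{5} C(5,i) p^i (1−p)^{5−i} with p = 0.76
C(5,4)·0.76^4·0.24^1 = 0.40035
C(5,5)·0.76^5·0.24^0 = 0.25355
Sum = 0.654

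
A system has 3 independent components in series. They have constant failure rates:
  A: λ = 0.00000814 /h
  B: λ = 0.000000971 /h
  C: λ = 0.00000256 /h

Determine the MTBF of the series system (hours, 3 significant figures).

85700

Series of exponential components: λ_sys = Σ λ_i
λ_sys = 0.00000814 + 0.000000971 + 0.00000256 = 1.1671e-05 /h
MTBF = 1 / λ_sys = 85700 h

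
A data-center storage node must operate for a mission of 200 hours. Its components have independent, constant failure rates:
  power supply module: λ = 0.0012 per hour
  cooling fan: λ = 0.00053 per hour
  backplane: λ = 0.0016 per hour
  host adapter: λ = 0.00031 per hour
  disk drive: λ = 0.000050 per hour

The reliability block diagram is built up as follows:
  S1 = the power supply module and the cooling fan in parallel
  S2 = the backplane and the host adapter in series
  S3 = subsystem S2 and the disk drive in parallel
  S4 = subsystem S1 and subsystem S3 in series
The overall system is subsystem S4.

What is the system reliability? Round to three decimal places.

0.975

R(power supply module) = exp(−0.0012 × 200) = 0.78663
R(cooling fan) = exp(−0.00053 × 200) = 0.89942
R(backplane) = exp(−0.0016 × 200) = 0.72615
R(host adapter) = exp(−0.00031 × 200) = 0.93988
R(disk drive) = exp(−0.000050 × 200) = 0.99005
Parallel (power supply module and cooling fan): 1 − (1 − 0.78663)(1 − 0.89942) = 0.97854
Series (backplane and host adapter): 0.72615 × 0.93988 = 0.68249
Parallel ([0.68249] and disk drive): 1 − (1 − 0.68249)(1 − 0.99005) = 0.99684
Series ([0.97854] and [0.99684]): 0.97854 × 0.99684 = 0.975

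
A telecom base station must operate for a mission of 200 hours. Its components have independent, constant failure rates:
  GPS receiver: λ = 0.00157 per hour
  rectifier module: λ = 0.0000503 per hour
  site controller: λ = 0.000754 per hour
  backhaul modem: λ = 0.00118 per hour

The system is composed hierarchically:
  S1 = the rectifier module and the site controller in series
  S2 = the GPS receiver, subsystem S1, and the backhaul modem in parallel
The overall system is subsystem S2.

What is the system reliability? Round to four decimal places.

R(GPS receiver) = exp(−0.00157 × 200) = 0.730519
R(rectifier module) = exp(−0.0000503 × 200) = 0.989990
R(site controller) = exp(−0.000754 × 200) = 0.860020
R(backhaul modem) = exp(−0.00118 × 200) = 0.789781
Series (rectifier module and site controller): 0.989990 × 0.860020 = 0.851411
Parallel (GPS receiver, [0.851411], and backhaul modem): 1 − (1 − 0.730519)(1 − 0.851411)(1 − 0.789781) = 0.9916

0.9916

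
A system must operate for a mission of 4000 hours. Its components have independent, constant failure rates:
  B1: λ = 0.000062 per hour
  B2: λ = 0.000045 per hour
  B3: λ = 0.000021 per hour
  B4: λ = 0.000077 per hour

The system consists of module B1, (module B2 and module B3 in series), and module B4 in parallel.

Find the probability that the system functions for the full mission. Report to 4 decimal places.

0.9865

R(B1) = exp(−0.000062 × 4000) = 0.780360
R(B2) = exp(−0.000045 × 4000) = 0.835270
R(B3) = exp(−0.000021 × 4000) = 0.919431
R(B4) = exp(−0.000077 × 4000) = 0.734915
Series (B2 and B3): 0.835270 × 0.919431 = 0.767973
Parallel (B1, [0.767973], and B4): 1 − (1 − 0.780360)(1 − 0.767973)(1 − 0.734915) = 0.9865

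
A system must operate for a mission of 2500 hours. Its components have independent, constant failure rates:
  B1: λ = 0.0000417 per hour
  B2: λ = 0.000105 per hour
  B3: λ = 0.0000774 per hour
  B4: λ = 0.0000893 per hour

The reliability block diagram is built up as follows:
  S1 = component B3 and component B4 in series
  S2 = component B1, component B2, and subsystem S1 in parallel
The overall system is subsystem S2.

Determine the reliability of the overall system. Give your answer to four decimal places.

0.9922

R(B1) = exp(−0.0000417 × 2500) = 0.901000
R(B2) = exp(−0.000105 × 2500) = 0.769126
R(B3) = exp(−0.0000774 × 2500) = 0.824070
R(B4) = exp(−0.0000893 × 2500) = 0.799915
Series (B3 and B4): 0.824070 × 0.799915 = 0.659186
Parallel (B1, B2, and [0.659186]): 1 − (1 − 0.901000)(1 − 0.769126)(1 − 0.659186) = 0.9922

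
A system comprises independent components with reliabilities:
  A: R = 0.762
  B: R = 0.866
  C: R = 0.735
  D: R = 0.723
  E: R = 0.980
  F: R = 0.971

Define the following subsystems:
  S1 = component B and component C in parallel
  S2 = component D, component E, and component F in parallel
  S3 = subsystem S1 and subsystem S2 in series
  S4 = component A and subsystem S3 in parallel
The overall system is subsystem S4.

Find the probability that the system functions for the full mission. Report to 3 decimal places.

0.992

Parallel (B and C): 1 − (1 − 0.86600)(1 − 0.73500) = 0.96449
Parallel (D, E, and F): 1 − (1 − 0.72300)(1 − 0.98000)(1 − 0.97100) = 0.99984
Series ([0.96449] and [0.99984]): 0.96449 × 0.99984 = 0.96434
Parallel (A and [0.96434]): 1 − (1 − 0.76200)(1 − 0.96434) = 0.992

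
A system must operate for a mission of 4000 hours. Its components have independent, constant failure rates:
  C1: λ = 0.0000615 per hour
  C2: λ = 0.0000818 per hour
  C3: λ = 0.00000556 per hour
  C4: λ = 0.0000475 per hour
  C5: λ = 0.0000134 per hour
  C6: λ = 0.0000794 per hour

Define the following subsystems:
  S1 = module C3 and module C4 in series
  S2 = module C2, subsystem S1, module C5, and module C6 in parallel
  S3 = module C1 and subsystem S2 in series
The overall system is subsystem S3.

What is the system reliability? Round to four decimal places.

0.7813

R(C1) = exp(−0.0000615 × 4000) = 0.781922
R(C2) = exp(−0.0000818 × 4000) = 0.720940
R(C3) = exp(−0.00000556 × 4000) = 0.978005
R(C4) = exp(−0.0000475 × 4000) = 0.826959
R(C5) = exp(−0.0000134 × 4000) = 0.947811
R(C6) = exp(−0.0000794 × 4000) = 0.727894
Series (C3 and C4): 0.978005 × 0.826959 = 0.808770
Parallel (C2, [0.808770], C5, and C6): 1 − (1 − 0.720940)(1 − 0.808770)(1 − 0.947811)(1 − 0.727894) = 0.999242
Series (C1 and [0.999242]): 0.781922 × 0.999242 = 0.7813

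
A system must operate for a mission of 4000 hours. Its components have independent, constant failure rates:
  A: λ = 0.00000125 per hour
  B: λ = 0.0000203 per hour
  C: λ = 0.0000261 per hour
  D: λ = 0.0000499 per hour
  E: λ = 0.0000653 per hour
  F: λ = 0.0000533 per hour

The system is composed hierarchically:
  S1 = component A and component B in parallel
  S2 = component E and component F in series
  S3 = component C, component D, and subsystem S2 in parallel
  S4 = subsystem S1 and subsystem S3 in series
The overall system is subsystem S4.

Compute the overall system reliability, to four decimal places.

R(A) = exp(−0.00000125 × 4000) = 0.995012
R(B) = exp(−0.0000203 × 4000) = 0.922009
R(C) = exp(−0.0000261 × 4000) = 0.900865
R(D) = exp(−0.0000499 × 4000) = 0.819058
R(E) = exp(−0.0000653 × 4000) = 0.770127
R(F) = exp(−0.0000533 × 4000) = 0.807995
Parallel (A and B): 1 − (1 − 0.995012)(1 − 0.922009) = 0.999611
Series (E and F): 0.770127 × 0.807995 = 0.622259
Parallel (C, D, and [0.622259]): 1 − (1 − 0.900865)(1 − 0.819058)(1 − 0.622259) = 0.993224
Series ([0.999611] and [0.993224]): 0.999611 × 0.993224 = 0.9928

0.9928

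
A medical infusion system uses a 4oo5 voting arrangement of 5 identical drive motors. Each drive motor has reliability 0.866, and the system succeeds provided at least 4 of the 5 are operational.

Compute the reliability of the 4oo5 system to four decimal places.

0.8639

R = Σ_{i=4}^{5} C(5,i) p^i (1−p)^{5−i} with p = 0.866
C(5,4)·0.866^4·0.134^1 = 0.376831
C(5,5)·0.866^5·0.134^0 = 0.487068
Sum = 0.8639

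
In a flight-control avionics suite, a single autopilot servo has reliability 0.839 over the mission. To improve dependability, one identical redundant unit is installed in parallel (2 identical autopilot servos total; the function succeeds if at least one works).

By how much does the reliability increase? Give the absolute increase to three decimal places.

R_before = 0.839
R_after = 1 − (1 − 0.839)^2 = 0.974
ΔR = 0.974 − 0.839 = 0.135

0.135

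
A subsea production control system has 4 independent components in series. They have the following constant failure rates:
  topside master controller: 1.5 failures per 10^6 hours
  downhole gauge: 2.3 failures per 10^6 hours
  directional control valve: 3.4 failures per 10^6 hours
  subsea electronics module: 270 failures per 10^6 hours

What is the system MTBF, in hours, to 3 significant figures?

3610

Series of exponential components: λ_sys = Σ λ_i
λ_sys = 0.0000015 + 0.0000023 + 0.0000034 + 0.00027 = 2.7720e-04 /h
MTBF = 1 / λ_sys = 3610 h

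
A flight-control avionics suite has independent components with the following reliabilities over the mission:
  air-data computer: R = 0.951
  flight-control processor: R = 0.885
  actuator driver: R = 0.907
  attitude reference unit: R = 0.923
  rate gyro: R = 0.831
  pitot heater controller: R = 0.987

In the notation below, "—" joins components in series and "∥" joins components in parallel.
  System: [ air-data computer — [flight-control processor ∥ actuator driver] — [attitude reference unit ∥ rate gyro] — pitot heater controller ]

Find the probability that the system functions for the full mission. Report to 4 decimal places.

0.9165

Parallel (flight-control processor and actuator driver): 1 − (1 − 0.885000)(1 − 0.907000) = 0.989305
Parallel (attitude reference unit and rate gyro): 1 − (1 − 0.923000)(1 − 0.831000) = 0.986987
Series (air-data computer, [0.989305], [0.986987], and pitot heater controller): 0.951000 × 0.989305 × 0.986987 × 0.987000 = 0.9165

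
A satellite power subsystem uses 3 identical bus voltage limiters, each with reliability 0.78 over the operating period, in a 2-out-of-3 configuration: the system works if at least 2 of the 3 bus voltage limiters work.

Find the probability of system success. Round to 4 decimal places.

R = Σ_{i=2}^{3} C(3,i) p^i (1−p)^{3−i} with p = 0.78
C(3,2)·0.78^2·0.22^1 = 0.401544
C(3,3)·0.78^3·0.22^0 = 0.474552
Sum = 0.8761

0.8761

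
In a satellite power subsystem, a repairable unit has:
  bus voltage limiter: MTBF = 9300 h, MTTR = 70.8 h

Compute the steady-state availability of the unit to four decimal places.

A(bus voltage limiter) = MTBF/(MTBF+MTTR) = 9300/(9300+70.8) = 0.9924

0.9924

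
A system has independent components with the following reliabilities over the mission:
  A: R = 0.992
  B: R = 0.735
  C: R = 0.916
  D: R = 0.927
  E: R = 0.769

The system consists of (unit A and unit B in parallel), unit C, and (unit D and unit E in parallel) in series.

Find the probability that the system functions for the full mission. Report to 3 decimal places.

Parallel (A and B): 1 − (1 − 0.99200)(1 − 0.73500) = 0.99788
Parallel (D and E): 1 − (1 − 0.92700)(1 − 0.76900) = 0.98314
Series ([0.99788], C, and [0.98314]): 0.99788 × 0.91600 × 0.98314 = 0.899

0.899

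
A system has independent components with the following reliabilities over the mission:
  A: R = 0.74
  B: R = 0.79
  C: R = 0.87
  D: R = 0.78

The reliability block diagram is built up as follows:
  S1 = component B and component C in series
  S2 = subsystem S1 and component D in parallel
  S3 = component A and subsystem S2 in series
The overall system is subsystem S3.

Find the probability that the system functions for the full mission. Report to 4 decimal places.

Series (B and C): 0.790000 × 0.870000 = 0.687300
Parallel ([0.687300] and D): 1 − (1 − 0.687300)(1 − 0.780000) = 0.931206
Series (A and [0.931206]): 0.740000 × 0.931206 = 0.6891

0.6891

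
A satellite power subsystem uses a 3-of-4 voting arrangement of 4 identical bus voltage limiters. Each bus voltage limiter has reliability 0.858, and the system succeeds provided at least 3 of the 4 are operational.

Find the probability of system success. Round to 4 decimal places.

0.9007

R = Σ_{i=3}^{4} C(4,i) p^i (1−p)^{4−i} with p = 0.858
C(4,3)·0.858^3·0.142^1 = 0.358765
C(4,4)·0.858^4·0.142^0 = 0.541937
Sum = 0.9007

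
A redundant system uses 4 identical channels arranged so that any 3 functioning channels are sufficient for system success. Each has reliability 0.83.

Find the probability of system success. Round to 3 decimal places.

R = Σ_{i=3}^{4} C(4,i) p^i (1−p)^{4−i} with p = 0.83
C(4,3)·0.83^3·0.17^1 = 0.38882
C(4,4)·0.83^4·0.17^0 = 0.47458
Sum = 0.863

0.863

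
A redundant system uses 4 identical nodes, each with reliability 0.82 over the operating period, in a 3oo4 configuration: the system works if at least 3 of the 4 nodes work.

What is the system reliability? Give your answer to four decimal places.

0.8491

R = Σ_{i=3}^{4} C(4,i) p^i (1−p)^{4−i} with p = 0.82
C(4,3)·0.82^3·0.18^1 = 0.396985
C(4,4)·0.82^4·0.18^0 = 0.452122
Sum = 0.8491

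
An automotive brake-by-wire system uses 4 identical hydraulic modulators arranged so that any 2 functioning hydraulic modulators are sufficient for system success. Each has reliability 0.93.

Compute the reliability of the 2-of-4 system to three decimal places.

0.999

R = Σ_{i=2}^{4} C(4,i) p^i (1−p)^{4−i} with p = 0.93
C(4,2)·0.93^2·0.07^2 = 0.02543
C(4,3)·0.93^3·0.07^1 = 0.22522
C(4,4)·0.93^4·0.07^0 = 0.74805
Sum = 0.999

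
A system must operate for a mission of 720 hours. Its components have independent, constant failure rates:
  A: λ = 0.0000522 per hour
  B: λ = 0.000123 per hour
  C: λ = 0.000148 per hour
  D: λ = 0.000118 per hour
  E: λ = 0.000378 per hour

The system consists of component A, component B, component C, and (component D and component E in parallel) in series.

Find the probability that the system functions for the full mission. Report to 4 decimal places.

0.7770

R(A) = exp(−0.0000522 × 720) = 0.963114
R(B) = exp(−0.000123 × 720) = 0.915248
R(C) = exp(−0.000148 × 720) = 0.898921
R(D) = exp(−0.000118 × 720) = 0.918549
R(E) = exp(−0.000378 × 720) = 0.761732
Parallel (D and E): 1 − (1 − 0.918549)(1 − 0.761732) = 0.980593
Series (A, B, C, and [0.980593]): 0.963114 × 0.915248 × 0.898921 × 0.980593 = 0.7770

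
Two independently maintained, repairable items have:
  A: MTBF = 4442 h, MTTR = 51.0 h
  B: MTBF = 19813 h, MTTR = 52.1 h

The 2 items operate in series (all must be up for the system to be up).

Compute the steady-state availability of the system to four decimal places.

A(A) = MTBF/(MTBF+MTTR) = 4442/(4442+51.0) = 0.988649
A(B) = MTBF/(MTBF+MTTR) = 19813/(19813+52.1) = 0.997377
Series availability: 0.988649 × 0.997377 = 0.9861

0.9861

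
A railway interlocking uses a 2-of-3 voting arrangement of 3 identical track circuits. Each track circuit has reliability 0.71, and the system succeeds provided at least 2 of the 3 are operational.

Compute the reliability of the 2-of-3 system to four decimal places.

R = Σ_{i=2}^{3} C(3,i) p^i (1−p)^{3−i} with p = 0.71
C(3,2)·0.71^2·0.29^1 = 0.438567
C(3,3)·0.71^3·0.29^0 = 0.357911
Sum = 0.7965

0.7965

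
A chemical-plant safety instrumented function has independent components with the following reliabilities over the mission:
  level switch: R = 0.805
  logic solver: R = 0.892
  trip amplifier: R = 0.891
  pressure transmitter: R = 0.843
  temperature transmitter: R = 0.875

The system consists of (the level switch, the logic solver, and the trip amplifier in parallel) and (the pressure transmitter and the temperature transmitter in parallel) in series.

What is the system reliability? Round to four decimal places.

Parallel (level switch, logic solver, and trip amplifier): 1 − (1 − 0.805000)(1 − 0.892000)(1 − 0.891000) = 0.997704
Parallel (pressure transmitter and temperature transmitter): 1 − (1 − 0.843000)(1 − 0.875000) = 0.980375
Series ([0.997704] and [0.980375]): 0.997704 × 0.980375 = 0.9781

0.9781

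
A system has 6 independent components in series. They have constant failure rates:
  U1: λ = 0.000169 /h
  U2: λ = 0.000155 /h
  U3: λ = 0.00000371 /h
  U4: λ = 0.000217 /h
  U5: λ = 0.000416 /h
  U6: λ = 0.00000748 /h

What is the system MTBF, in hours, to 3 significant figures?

Series of exponential components: λ_sys = Σ λ_i
λ_sys = 0.000169 + 0.000155 + 0.00000371 + 0.000217 + 0.000416 + 0.00000748 = 9.6819e-04 /h
MTBF = 1 / λ_sys = 1030 h

1030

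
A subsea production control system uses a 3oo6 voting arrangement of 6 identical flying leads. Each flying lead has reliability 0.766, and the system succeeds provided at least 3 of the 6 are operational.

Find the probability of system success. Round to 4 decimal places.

R = Σ_{i=3}^{6} C(6,i) p^i (1−p)^{6−i} with p = 0.766
C(6,3)·0.766^3·0.234^3 = 0.115176
C(6,4)·0.766^4·0.234^2 = 0.282773
C(6,5)·0.766^5·0.234^1 = 0.370264
C(6,6)·0.766^6·0.234^0 = 0.202010
Sum = 0.9702

0.9702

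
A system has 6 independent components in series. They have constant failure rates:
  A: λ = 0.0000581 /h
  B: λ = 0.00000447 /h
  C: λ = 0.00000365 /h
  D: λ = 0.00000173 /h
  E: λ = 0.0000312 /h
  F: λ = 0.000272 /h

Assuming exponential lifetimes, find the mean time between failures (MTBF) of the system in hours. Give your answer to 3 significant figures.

Series of exponential components: λ_sys = Σ λ_i
λ_sys = 0.0000581 + 0.00000447 + 0.00000365 + 0.00000173 + 0.0000312 + 0.000272 = 3.7115e-04 /h
MTBF = 1 / λ_sys = 2690 h

2690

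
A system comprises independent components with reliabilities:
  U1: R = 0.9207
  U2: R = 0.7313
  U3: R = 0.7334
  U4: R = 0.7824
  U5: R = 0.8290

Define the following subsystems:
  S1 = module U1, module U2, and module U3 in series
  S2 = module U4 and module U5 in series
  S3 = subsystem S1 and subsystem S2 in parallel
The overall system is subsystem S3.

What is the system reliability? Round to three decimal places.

Series (U1, U2, and U3): 0.92070 × 0.73130 × 0.73340 = 0.49380
Series (U4 and U5): 0.78240 × 0.82900 = 0.64861
Parallel ([0.49380] and [0.64861]): 1 − (1 − 0.49380)(1 − 0.64861) = 0.822

0.822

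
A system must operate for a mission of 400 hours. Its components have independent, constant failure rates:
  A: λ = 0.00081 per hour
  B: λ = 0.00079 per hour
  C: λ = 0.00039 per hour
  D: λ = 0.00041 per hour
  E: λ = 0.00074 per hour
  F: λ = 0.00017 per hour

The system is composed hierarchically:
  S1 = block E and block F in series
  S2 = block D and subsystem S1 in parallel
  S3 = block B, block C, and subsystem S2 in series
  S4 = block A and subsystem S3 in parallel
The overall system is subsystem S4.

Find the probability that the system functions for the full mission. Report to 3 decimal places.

0.888

R(A) = exp(−0.00081 × 400) = 0.72325
R(B) = exp(−0.00079 × 400) = 0.72906
R(C) = exp(−0.00039 × 400) = 0.85556
R(D) = exp(−0.00041 × 400) = 0.84874
R(E) = exp(−0.00074 × 400) = 0.74379
R(F) = exp(−0.00017 × 400) = 0.93426
Series (E and F): 0.74379 × 0.93426 = 0.69489
Parallel (D and [0.69489]): 1 − (1 − 0.84874)(1 − 0.69489) = 0.95385
Series (B, C, and [0.95385]): 0.72906 × 0.85556 × 0.95385 = 0.59497
Parallel (A and [0.59497]): 1 − (1 − 0.72325)(1 − 0.59497) = 0.888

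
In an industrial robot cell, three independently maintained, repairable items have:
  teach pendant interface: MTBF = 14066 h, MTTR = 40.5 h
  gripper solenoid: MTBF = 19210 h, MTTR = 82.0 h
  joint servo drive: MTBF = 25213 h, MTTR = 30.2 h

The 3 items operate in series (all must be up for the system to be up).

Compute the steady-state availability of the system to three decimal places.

0.992

A(teach pendant interface) = MTBF/(MTBF+MTTR) = 14066/(14066+40.5) = 0.997129
A(gripper solenoid) = MTBF/(MTBF+MTTR) = 19210/(19210+82.0) = 0.995750
A(joint servo drive) = MTBF/(MTBF+MTTR) = 25213/(25213+30.2) = 0.998804
Series availability: 0.997129 × 0.995750 × 0.998804 = 0.992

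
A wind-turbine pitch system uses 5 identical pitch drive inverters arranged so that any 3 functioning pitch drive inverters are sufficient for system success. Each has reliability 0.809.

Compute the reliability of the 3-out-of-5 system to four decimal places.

0.9488

R = Σ_{i=3}^{5} C(5,i) p^i (1−p)^{5−i} with p = 0.809
C(5,3)·0.809^3·0.191^2 = 0.193158
C(5,4)·0.809^4·0.191^1 = 0.409070
C(5,5)·0.809^5·0.191^0 = 0.346531
Sum = 0.9488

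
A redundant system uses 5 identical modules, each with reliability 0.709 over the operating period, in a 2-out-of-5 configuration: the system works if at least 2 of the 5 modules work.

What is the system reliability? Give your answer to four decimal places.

0.9725

R = Σ_{i=2}^{5} C(5,i) p^i (1−p)^{5−i} with p = 0.709
C(5,2)·0.709^2·0.291^3 = 0.123872
C(5,3)·0.709^3·0.291^2 = 0.301804
C(5,4)·0.709^4·0.291^1 = 0.367661
C(5,5)·0.709^5·0.291^0 = 0.179156
Sum = 0.9725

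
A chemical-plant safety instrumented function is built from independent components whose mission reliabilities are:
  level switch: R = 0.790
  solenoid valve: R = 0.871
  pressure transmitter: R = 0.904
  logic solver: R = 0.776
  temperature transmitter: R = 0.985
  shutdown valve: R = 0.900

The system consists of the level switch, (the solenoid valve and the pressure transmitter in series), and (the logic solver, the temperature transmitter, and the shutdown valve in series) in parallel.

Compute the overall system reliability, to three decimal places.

Series (solenoid valve and pressure transmitter): 0.87100 × 0.90400 = 0.78738
Series (logic solver, temperature transmitter, and shutdown valve): 0.77600 × 0.98500 × 0.90000 = 0.68792
Parallel (level switch, [0.78738], and [0.68792]): 1 − (1 − 0.79000)(1 − 0.78738)(1 − 0.68792) = 0.986

0.986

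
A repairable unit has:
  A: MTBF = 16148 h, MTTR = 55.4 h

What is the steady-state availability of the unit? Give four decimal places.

A(A) = MTBF/(MTBF+MTTR) = 16148/(16148+55.4) = 0.9966

0.9966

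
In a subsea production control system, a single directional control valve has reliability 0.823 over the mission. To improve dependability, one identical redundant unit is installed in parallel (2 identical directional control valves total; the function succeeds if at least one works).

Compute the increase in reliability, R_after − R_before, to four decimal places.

R_before = 0.823
R_after = 1 − (1 − 0.823)^2 = 0.9687
ΔR = 0.9687 − 0.823 = 0.1457

0.1457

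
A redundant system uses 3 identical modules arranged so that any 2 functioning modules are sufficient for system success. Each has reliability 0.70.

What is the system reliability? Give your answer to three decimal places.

0.784

R = Σ_{i=2}^{3} C(3,i) p^i (1−p)^{3−i} with p = 0.70
C(3,2)·0.70^2·0.30^1 = 0.44100
C(3,3)·0.70^3·0.30^0 = 0.34300
Sum = 0.784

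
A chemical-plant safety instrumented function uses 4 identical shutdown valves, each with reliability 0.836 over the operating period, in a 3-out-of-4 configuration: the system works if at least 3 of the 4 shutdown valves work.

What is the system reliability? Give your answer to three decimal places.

R = Σ_{i=3}^{4} C(4,i) p^i (1−p)^{4−i} with p = 0.836
C(4,3)·0.836^3·0.164^1 = 0.38329
C(4,4)·0.836^4·0.164^0 = 0.48846
Sum = 0.872

0.872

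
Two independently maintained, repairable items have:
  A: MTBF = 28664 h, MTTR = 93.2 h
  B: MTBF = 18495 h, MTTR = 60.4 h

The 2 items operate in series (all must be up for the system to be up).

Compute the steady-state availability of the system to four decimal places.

A(A) = MTBF/(MTBF+MTTR) = 28664/(28664+93.2) = 0.996759
A(B) = MTBF/(MTBF+MTTR) = 18495/(18495+60.4) = 0.996745
Series availability: 0.996759 × 0.996745 = 0.9935

0.9935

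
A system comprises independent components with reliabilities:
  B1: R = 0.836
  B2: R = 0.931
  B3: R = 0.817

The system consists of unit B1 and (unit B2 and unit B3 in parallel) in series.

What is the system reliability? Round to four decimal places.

0.8254

Parallel (B2 and B3): 1 − (1 − 0.931000)(1 − 0.817000) = 0.987373
Series (B1 and [0.987373]): 0.836000 × 0.987373 = 0.8254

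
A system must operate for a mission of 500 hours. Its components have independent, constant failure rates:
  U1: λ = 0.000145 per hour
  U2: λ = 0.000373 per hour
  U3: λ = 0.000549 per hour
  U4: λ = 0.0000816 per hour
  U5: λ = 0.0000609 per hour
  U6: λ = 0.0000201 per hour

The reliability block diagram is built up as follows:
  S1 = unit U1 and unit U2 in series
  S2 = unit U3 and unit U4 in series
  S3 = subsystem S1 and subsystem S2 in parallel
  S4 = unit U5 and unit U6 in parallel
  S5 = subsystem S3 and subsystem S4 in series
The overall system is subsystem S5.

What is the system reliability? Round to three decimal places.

0.938

R(U1) = exp(−0.000145 × 500) = 0.93007
R(U2) = exp(−0.000373 × 500) = 0.82986
R(U3) = exp(−0.000549 × 500) = 0.75995
R(U4) = exp(−0.0000816 × 500) = 0.96002
R(U5) = exp(−0.0000609 × 500) = 0.97001
R(U6) = exp(−0.0000201 × 500) = 0.99000
Series (U1 and U2): 0.93007 × 0.82986 = 0.77183
Series (U3 and U4): 0.75995 × 0.96002 = 0.72957
Parallel ([0.77183] and [0.72957]): 1 − (1 − 0.77183)(1 − 0.72957) = 0.93830
Parallel (U5 and U6): 1 − (1 − 0.97001)(1 − 0.99000) = 0.99970
Series ([0.93830] and [0.99970]): 0.93830 × 0.99970 = 0.938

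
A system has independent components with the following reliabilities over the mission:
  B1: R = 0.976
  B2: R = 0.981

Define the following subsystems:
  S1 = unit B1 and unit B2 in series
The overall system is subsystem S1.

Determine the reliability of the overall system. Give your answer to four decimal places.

Series (B1 and B2): 0.976000 × 0.981000 = 0.9575

0.9575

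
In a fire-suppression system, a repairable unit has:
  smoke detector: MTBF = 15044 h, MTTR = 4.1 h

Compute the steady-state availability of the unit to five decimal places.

0.99973

A(smoke detector) = MTBF/(MTBF+MTTR) = 15044/(15044+4.1) = 0.99973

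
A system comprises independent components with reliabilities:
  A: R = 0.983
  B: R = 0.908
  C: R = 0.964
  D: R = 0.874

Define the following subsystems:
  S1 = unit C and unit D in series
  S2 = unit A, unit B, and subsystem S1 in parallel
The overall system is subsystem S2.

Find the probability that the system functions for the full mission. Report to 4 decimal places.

0.9998

Series (C and D): 0.964000 × 0.874000 = 0.842536
Parallel (A, B, and [0.842536]): 1 − (1 − 0.983000)(1 − 0.908000)(1 − 0.842536) = 0.9998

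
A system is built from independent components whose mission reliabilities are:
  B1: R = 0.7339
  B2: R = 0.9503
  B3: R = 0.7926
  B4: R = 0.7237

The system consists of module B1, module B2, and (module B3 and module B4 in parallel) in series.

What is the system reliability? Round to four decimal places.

0.6575

Parallel (B3 and B4): 1 − (1 − 0.792600)(1 − 0.723700) = 0.942695
Series (B1, B2, and [0.942695]): 0.733900 × 0.950300 × 0.942695 = 0.6575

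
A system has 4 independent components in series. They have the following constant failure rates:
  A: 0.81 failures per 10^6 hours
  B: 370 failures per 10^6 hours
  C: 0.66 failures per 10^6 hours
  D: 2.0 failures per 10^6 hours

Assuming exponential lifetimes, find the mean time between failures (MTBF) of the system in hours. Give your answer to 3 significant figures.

Series of exponential components: λ_sys = Σ λ_i
λ_sys = 0.00000081 + 0.00037 + 0.00000066 + 0.0000020 = 3.7347e-04 /h
MTBF = 1 / λ_sys = 2680 h

2680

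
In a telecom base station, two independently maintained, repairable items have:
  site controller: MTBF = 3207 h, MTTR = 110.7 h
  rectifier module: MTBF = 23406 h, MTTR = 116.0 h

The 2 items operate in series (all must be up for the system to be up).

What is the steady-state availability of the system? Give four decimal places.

0.9619

A(site controller) = MTBF/(MTBF+MTTR) = 3207/(3207+110.7) = 0.966634
A(rectifier module) = MTBF/(MTBF+MTTR) = 23406/(23406+116.0) = 0.995068
Series availability: 0.966634 × 0.995068 = 0.9619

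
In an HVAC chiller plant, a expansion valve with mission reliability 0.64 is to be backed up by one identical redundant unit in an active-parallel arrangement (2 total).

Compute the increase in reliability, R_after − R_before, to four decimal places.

R_before = 0.64
R_after = 1 − (1 − 0.64)^2 = 0.8704
ΔR = 0.8704 − 0.64 = 0.2304

0.2304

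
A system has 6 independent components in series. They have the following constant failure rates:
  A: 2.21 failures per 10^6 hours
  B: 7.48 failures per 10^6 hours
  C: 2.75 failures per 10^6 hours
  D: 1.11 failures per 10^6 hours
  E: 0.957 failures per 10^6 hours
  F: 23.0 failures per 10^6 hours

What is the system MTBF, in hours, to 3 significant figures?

26700

Series of exponential components: λ_sys = Σ λ_i
λ_sys = 0.00000221 + 0.00000748 + 0.00000275 + 0.00000111 + 0.000000957 + 0.0000230 = 3.7507e-05 /h
MTBF = 1 / λ_sys = 26700 h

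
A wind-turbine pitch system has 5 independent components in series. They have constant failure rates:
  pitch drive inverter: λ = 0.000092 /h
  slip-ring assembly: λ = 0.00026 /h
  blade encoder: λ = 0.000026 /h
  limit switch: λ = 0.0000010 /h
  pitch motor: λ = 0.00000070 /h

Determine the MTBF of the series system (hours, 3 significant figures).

Series of exponential components: λ_sys = Σ λ_i
λ_sys = 0.000092 + 0.00026 + 0.000026 + 0.0000010 + 0.00000070 = 3.7970e-04 /h
MTBF = 1 / λ_sys = 2630 h

2630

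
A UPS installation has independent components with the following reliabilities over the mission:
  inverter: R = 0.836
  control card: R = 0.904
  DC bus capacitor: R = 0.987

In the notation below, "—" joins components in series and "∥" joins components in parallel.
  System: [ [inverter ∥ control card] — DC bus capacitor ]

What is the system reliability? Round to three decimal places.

0.971

Parallel (inverter and control card): 1 − (1 − 0.83600)(1 − 0.90400) = 0.98426
Series ([0.98426] and DC bus capacitor): 0.98426 × 0.98700 = 0.971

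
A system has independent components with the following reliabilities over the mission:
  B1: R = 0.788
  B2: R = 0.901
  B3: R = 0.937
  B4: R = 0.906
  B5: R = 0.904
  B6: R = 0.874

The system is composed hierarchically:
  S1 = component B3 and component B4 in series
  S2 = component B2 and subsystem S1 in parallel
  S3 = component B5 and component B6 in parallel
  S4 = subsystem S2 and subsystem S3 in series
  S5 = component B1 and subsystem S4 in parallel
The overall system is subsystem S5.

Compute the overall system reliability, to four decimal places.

Series (B3 and B4): 0.937000 × 0.906000 = 0.848922
Parallel (B2 and [0.848922]): 1 − (1 − 0.901000)(1 − 0.848922) = 0.985043
Parallel (B5 and B6): 1 − (1 − 0.904000)(1 − 0.874000) = 0.987904
Series ([0.985043] and [0.987904]): 0.985043 × 0.987904 = 0.973128
Parallel (B1 and [0.973128]): 1 − (1 − 0.788000)(1 − 0.973128) = 0.9943

0.9943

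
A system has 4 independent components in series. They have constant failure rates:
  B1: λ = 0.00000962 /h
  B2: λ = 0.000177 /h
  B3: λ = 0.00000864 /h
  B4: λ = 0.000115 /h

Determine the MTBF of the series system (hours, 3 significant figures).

Series of exponential components: λ_sys = Σ λ_i
λ_sys = 0.00000962 + 0.000177 + 0.00000864 + 0.000115 = 3.1026e-04 /h
MTBF = 1 / λ_sys = 3220 h

3220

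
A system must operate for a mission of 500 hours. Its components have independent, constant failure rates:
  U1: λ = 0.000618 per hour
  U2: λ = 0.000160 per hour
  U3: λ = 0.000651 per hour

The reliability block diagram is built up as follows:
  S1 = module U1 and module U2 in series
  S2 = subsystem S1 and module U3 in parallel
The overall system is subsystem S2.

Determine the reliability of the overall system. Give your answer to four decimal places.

R(U1) = exp(−0.000618 × 500) = 0.734181
R(U2) = exp(−0.000160 × 500) = 0.923116
R(U3) = exp(−0.000651 × 500) = 0.722166
Series (U1 and U2): 0.734181 × 0.923116 = 0.677734
Parallel ([0.677734] and U3): 1 − (1 − 0.677734)(1 − 0.722166) = 0.9105

0.9105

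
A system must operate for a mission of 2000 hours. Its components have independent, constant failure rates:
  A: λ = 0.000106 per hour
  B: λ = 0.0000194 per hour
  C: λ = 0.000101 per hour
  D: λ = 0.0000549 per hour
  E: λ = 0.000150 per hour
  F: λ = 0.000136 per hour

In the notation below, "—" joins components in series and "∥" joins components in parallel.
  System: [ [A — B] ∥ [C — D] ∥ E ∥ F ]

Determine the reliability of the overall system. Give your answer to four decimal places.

R(A) = exp(−0.000106 × 2000) = 0.808965
R(B) = exp(−0.0000194 × 2000) = 0.961943
R(C) = exp(−0.000101 × 2000) = 0.817095
R(D) = exp(−0.0000549 × 2000) = 0.896013
R(E) = exp(−0.000150 × 2000) = 0.740818
R(F) = exp(−0.000136 × 2000) = 0.761854
Series (A and B): 0.808965 × 0.961943 = 0.778178
Series (C and D): 0.817095 × 0.896013 = 0.732128
Parallel ([0.778178], [0.732128], E, and F): 1 − (1 − 0.778178)(1 − 0.732128)(1 − 0.740818)(1 − 0.761854) = 0.9963

0.9963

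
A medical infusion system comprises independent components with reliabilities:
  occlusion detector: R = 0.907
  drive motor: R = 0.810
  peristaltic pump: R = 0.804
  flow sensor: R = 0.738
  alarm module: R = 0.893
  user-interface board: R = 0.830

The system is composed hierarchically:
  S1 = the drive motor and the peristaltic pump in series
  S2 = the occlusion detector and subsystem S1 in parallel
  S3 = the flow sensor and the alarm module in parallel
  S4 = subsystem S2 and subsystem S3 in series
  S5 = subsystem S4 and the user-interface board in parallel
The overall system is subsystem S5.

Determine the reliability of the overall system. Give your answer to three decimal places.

0.990

Series (drive motor and peristaltic pump): 0.81000 × 0.80400 = 0.65124
Parallel (occlusion detector and [0.65124]): 1 − (1 − 0.90700)(1 − 0.65124) = 0.96757
Parallel (flow sensor and alarm module): 1 − (1 − 0.73800)(1 − 0.89300) = 0.97197
Series ([0.96757] and [0.97197]): 0.96757 × 0.97197 = 0.94045
Parallel ([0.94045] and user-interface board): 1 − (1 − 0.94045)(1 − 0.83000) = 0.990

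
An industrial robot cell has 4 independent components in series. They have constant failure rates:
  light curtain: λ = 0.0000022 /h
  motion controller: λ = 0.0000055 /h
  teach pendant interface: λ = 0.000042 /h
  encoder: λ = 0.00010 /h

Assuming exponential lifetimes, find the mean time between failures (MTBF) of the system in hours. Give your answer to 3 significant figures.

Series of exponential components: λ_sys = Σ λ_i
λ_sys = 0.0000022 + 0.0000055 + 0.000042 + 0.00010 = 1.4970e-04 /h
MTBF = 1 / λ_sys = 6680 h

6680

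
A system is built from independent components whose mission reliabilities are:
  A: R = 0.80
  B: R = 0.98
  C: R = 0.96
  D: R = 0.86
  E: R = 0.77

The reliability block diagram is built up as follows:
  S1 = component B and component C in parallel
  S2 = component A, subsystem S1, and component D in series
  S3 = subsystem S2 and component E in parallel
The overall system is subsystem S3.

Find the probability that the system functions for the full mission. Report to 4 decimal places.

0.9281

Parallel (B and C): 1 − (1 − 0.980000)(1 − 0.960000) = 0.999200
Series (A, [0.999200], and D): 0.800000 × 0.999200 × 0.860000 = 0.687450
Parallel ([0.687450] and E): 1 − (1 − 0.687450)(1 − 0.770000) = 0.9281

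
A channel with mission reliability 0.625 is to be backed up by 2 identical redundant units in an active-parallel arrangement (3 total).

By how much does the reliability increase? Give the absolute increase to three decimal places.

0.322

R_before = 0.625
R_after = 1 − (1 − 0.625)^3 = 0.947
ΔR = 0.947 − 0.625 = 0.322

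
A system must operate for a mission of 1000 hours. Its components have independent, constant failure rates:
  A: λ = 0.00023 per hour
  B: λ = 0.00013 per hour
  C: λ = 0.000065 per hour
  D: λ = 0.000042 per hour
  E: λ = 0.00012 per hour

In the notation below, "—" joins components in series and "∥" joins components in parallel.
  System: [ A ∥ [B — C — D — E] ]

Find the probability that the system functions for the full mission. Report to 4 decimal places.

R(A) = exp(−0.00023 × 1000) = 0.794534
R(B) = exp(−0.00013 × 1000) = 0.878095
R(C) = exp(−0.000065 × 1000) = 0.937067
R(D) = exp(−0.000042 × 1000) = 0.958870
R(E) = exp(−0.00012 × 1000) = 0.886920
Series (B, C, D, and E): 0.878095 × 0.937067 × 0.958870 × 0.886920 = 0.699772
Parallel (A and [0.699772]): 1 − (1 − 0.794534)(1 − 0.699772) = 0.9383

0.9383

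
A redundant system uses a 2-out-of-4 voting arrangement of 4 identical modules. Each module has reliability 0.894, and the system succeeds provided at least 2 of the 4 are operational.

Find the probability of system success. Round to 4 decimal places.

0.9956

R = Σ_{i=2}^{4} C(4,i) p^i (1−p)^{4−i} with p = 0.894
C(4,2)·0.894^2·0.106^2 = 0.053881
C(4,3)·0.894^3·0.106^1 = 0.302955
C(4,4)·0.894^4·0.106^0 = 0.638778
Sum = 0.9956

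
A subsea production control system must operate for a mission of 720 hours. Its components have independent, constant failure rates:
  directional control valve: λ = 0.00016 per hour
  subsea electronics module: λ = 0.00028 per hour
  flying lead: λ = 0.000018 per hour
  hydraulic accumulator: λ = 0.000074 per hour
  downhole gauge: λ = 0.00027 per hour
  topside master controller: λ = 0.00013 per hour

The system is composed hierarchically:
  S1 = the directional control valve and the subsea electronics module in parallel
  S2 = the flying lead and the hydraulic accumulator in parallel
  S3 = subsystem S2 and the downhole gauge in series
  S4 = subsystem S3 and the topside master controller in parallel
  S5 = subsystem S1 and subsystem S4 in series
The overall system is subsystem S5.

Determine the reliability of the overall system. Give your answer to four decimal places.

R(directional control valve) = exp(−0.00016 × 720) = 0.891188
R(subsea electronics module) = exp(−0.00028 × 720) = 0.817422
R(flying lead) = exp(−0.000018 × 720) = 0.987124
R(hydraulic accumulator) = exp(−0.000074 × 720) = 0.948115
R(downhole gauge) = exp(−0.00027 × 720) = 0.823329
R(topside master controller) = exp(−0.00013 × 720) = 0.910647
Parallel (directional control valve and subsea electronics module): 1 − (1 − 0.891188)(1 − 0.817422) = 0.980133
Parallel (flying lead and hydraulic accumulator): 1 − (1 − 0.987124)(1 − 0.948115) = 0.999332
Series ([0.999332] and downhole gauge): 0.999332 × 0.823329 = 0.822779
Parallel ([0.822779] and topside master controller): 1 − (1 − 0.822779)(1 − 0.910647) = 0.984165
Series ([0.980133] and [0.984165]): 0.980133 × 0.984165 = 0.9646

0.9646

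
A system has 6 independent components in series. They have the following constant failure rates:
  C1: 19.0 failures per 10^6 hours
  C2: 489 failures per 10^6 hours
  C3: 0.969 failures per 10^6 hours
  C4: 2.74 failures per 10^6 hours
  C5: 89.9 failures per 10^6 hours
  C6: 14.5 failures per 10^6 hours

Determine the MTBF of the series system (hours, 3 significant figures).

1620

Series of exponential components: λ_sys = Σ λ_i
λ_sys = 0.0000190 + 0.000489 + 0.000000969 + 0.00000274 + 0.0000899 + 0.0000145 = 6.1611e-04 /h
MTBF = 1 / λ_sys = 1620 h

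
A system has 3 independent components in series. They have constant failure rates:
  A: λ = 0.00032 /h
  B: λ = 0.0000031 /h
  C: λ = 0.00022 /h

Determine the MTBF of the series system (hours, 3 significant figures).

1840

Series of exponential components: λ_sys = Σ λ_i
λ_sys = 0.00032 + 0.0000031 + 0.00022 = 5.4310e-04 /h
MTBF = 1 / λ_sys = 1840 h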